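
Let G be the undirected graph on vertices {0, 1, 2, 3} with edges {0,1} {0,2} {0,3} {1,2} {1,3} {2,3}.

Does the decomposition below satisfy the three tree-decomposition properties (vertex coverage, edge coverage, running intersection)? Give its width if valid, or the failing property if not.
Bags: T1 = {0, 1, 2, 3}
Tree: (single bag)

Checking the three conditions: (i) the bags cover all of {0, 1, 2, 3}; (ii) for each edge, some bag contains both endpoints; (iii) the bags containing any fixed vertex form a subtree. All hold, so the decomposition is valid with width 4 − 1 = 3.

Yes; width 3.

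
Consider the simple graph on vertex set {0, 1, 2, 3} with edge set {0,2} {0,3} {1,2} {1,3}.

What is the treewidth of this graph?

2

A width-2 tree decomposition is:
Bags: B1 = {1, 2, 3}  B2 = {0, 2, 3}
Tree: B1–B2
Every bag has size at most 3, so the width is 3 − 1 = 2 and tw(G) ≤ 2. Since 3–1–2–0–3 is a cycle in G, G is not acyclic. Forests are exactly the graphs of treewidth ≤ 1, so tw(G) ≥ 2. Therefore the treewidth is 2.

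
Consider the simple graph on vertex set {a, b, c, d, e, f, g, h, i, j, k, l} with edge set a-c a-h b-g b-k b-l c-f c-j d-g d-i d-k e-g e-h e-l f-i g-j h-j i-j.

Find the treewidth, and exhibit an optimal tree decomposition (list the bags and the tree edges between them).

Every bag has size at most 4, so the width is 4 − 1 = 3 and tw(G) ≤ 3. For the lower bound: the 4 vertex sets {b,k,l}, {d}, {g}, {e,h,i,j} are disjoint, each induces a connected subgraph, and every pair is joined by at least one edge of G. Contracting each set to a single vertex therefore yields K_{4} as a minor, and since treewidth is minor-monotone, tw(G) ≥ tw(K_{4}) = 3. Therefore the treewidth is 3.

Treewidth 3.
Bags: B1 = {b, d, k, l}  B2 = {b, d, g, l}  B3 = {d, e, g, l}  B4 = {d, e, g, i}  B5 = {e, g, i, j}  B6 = {e, h, i, j}  B7 = {f, h, i, j}  B8 = {c, f, h, j}  B9 = {a, c, f, h}
Tree: B1–B2, B2–B3, B3–B4, B4–B5, B5–B6, B6–B7, B7–B8, B8–B9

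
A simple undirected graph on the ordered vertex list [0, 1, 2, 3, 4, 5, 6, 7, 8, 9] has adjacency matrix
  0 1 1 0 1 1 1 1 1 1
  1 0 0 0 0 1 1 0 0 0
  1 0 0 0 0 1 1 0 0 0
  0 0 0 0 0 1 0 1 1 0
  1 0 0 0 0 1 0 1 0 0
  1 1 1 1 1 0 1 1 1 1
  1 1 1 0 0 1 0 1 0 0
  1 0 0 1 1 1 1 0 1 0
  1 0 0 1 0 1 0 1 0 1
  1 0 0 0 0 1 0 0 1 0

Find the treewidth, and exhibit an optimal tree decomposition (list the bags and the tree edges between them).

Every bag has size at most 4, so the width is 4 − 1 = 3 and tw(G) ≤ 3. On the other hand G contains the 4-clique {0, 5, 8, 9}. A clique must lie in a single bag of any decomposition, so no decomposition can have width below 3. Hence tw(G) = 3 exactly.

Treewidth 3.
Bags: B1 = {0, 4, 5, 7}  B2 = {0, 5, 7, 8}  B3 = {3, 5, 7, 8}  B4 = {0, 5, 6, 7}  B5 = {0, 5, 8, 9}  B6 = {0, 1, 5, 6}  B7 = {0, 2, 5, 6}
Tree: B1–B2, B2–B3, B2–B4, B2–B5, B4–B6, B4–B7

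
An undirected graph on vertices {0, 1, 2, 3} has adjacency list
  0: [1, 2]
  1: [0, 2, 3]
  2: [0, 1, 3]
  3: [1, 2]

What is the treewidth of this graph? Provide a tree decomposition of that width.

Each bag holds 3 vertices, so the decomposition has width 2, which upper-bounds the treewidth. Conversely, {0, 1, 2} is a clique of size 3, and the vertices of any clique must share a bag in every tree decomposition; so some bag has ≥ 3 vertices and tw(G) ≥ 2. The upper and lower bounds meet at 2, so that is the treewidth.

Treewidth 2.
One such decomposition:
Bags: B1 = {0, 1, 2}  B2 = {1, 2, 3}
Tree: B1–B2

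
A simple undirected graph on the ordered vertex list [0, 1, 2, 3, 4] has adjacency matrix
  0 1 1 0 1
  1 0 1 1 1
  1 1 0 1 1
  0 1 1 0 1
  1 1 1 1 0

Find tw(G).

3

A width-3 tree decomposition is:
Bags: B1 = {0, 1, 2, 4}  B2 = {1, 2, 3, 4}
Tree: B1–B2
Every bag has size at most 4, so the width is 4 − 1 = 3 and tw(G) ≤ 3. For the lower bound, the 4 vertices {0, 1, 2, 4} are pairwise adjacent, and any tree decomposition puts a clique entirely inside one bag — forcing width ≥ 3. Therefore the treewidth is 3.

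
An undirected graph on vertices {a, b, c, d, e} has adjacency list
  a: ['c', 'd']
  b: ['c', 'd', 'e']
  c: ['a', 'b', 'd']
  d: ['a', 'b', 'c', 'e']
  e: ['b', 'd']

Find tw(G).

A width-2 tree decomposition is:
Bags: B1 = {a, c, d}  B2 = {b, c, d}  B3 = {b, d, e}
Tree: B1–B2, B2–B3
Each bag holds 3 vertices, so the decomposition has width 2, which upper-bounds the treewidth. Conversely, {b, d, e} is a clique of size 3, and the vertices of any clique must share a bag in every tree decomposition; so some bag has ≥ 3 vertices and tw(G) ≥ 2. Combining the bounds, tw(G) = 2.

2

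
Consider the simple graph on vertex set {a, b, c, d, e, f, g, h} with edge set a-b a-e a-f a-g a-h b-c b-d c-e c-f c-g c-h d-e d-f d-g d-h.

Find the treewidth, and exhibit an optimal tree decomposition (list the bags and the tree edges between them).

Each bag holds 4 vertices, so the decomposition has width 3, which upper-bounds the treewidth. For the lower bound: the 4 vertex sets {a,b}, {c,g}, {d}, {f} are disjoint, each induces a connected subgraph, and every pair is joined by at least one edge of G. Contracting each set to a single vertex therefore yields K_{4} as a minor, and since treewidth is minor-monotone, tw(G) ≥ tw(K_{4}) = 3. The upper and lower bounds meet at 3, so that is the treewidth.

Treewidth 3.
Bags: B1 = {a, b, c, d}  B2 = {a, c, d, g}  B3 = {a, c, d, f}  B4 = {a, c, d, h}  B5 = {a, c, d, e}
Tree: B1–B2, B2–B3, B3–B4, B4–B5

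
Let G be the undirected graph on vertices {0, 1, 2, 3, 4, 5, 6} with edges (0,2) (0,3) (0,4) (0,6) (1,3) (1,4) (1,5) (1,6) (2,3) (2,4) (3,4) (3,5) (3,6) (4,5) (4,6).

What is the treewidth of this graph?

3

A width-3 tree decomposition is:
Bags: B1 = {1, 3, 4, 5}  B2 = {1, 3, 4, 6}  B3 = {0, 3, 4, 6}  B4 = {0, 2, 3, 4}
Tree: B1–B2, B2–B3, B3–B4
Each bag holds 4 vertices, so the decomposition has width 3, which upper-bounds the treewidth. On the other hand G contains the 4-clique {0, 2, 3, 4}. A clique must lie in a single bag of any decomposition, so no decomposition can have width below 3. Hence tw(G) = 3 exactly.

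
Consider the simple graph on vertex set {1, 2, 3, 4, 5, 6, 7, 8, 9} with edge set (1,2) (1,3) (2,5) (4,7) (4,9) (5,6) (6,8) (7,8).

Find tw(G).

1

A width-1 tree decomposition is:
Bags: B1 = {4, 9}  B2 = {4, 7}  B3 = {7, 8}  B4 = {6, 8}  B5 = {5, 6}  B6 = {2, 5}  B7 = {1, 2}  B8 = {1, 3}
Tree: B1–B2, B2–B3, B3–B4, B4–B5, B5–B6, B6–B7, B7–B8
The largest bag has 2 vertices, giving width 1; this decomposition certifies tw(G) ≤ 1. G has an edge, so its treewidth is at least 1. Therefore the treewidth is 1.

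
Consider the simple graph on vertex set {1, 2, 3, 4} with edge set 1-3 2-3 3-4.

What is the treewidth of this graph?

A width-1 tree decomposition is:
Bags: B1 = {3, 4}  B2 = {2, 3}  B3 = {1, 3}
Tree: B1–B2, B2–B3
The largest bag has 2 vertices, giving width 1; this decomposition certifies tw(G) ≤ 1. Any graph with an edge has treewidth ≥ 1, and G has the edge 3–4. The upper and lower bounds meet at 1, so that is the treewidth.

1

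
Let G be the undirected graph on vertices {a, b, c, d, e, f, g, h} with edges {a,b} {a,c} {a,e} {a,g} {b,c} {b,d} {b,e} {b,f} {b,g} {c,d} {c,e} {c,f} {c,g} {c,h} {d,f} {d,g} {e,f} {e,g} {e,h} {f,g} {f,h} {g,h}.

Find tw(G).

A width-4 tree decomposition is:
Bags: B1 = {c, e, f, g, h}  B2 = {b, c, e, f, g}  B3 = {a, b, c, e, g}  B4 = {b, c, d, f, g}
Tree: B1–B2, B2–B3, B2–B4
Every bag has size at most 5, so the width is 5 − 1 = 4 and tw(G) ≤ 4. For the lower bound, the 5 vertices {a, b, c, e, g} are pairwise adjacent, and any tree decomposition puts a clique entirely inside one bag — forcing width ≥ 4. Therefore the treewidth is 4.

4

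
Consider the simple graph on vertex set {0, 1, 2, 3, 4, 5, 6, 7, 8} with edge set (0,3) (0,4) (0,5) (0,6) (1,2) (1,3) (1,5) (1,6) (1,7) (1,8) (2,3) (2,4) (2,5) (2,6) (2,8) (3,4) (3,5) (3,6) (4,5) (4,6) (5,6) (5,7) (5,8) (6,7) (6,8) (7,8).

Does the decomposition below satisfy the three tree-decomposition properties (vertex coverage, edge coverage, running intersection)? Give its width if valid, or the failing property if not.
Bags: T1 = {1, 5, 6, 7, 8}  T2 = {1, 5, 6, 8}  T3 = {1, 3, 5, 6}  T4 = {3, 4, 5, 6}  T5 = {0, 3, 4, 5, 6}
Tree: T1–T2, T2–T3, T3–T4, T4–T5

A tree decomposition must satisfy three properties: every vertex lies in some bag; for every edge, both endpoints lie together in some bag; and for every vertex, the bags containing it form a connected subtree. Here vertex 2 appears in no bag, so the decomposition is invalid.

No — vertex 2 appears in no bag.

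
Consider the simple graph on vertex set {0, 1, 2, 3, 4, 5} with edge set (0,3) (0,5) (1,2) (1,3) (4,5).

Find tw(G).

A width-1 tree decomposition is:
Bags: B1 = {4, 5}  B2 = {0, 5}  B3 = {0, 3}  B4 = {1, 3}  B5 = {1, 2}
Tree: B1–B2, B2–B3, B3–B4, B4–B5
Every bag has size at most 2, so the width is 2 − 1 = 1 and tw(G) ≤ 1. G has an edge, so its treewidth is at least 1. The upper and lower bounds meet at 1, so that is the treewidth.

1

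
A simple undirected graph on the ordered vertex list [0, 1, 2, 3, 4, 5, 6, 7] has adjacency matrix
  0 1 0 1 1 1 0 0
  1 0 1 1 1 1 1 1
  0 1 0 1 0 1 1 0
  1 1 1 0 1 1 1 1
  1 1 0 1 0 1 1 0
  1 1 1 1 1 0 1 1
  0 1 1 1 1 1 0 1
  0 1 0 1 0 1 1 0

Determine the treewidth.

4

A width-4 tree decomposition is:
Bags: B1 = {1, 2, 3, 5, 6}  B2 = {1, 3, 4, 5, 6}  B3 = {1, 3, 5, 6, 7}  B4 = {0, 1, 3, 4, 5}
Tree: B1–B2, B1–B3, B2–B4
Every bag has size at most 5, so the width is 5 − 1 = 4 and tw(G) ≤ 4. For the lower bound, the 5 vertices {0, 1, 3, 4, 5} are pairwise adjacent, and any tree decomposition puts a clique entirely inside one bag — forcing width ≥ 4. Combining the bounds, tw(G) = 4.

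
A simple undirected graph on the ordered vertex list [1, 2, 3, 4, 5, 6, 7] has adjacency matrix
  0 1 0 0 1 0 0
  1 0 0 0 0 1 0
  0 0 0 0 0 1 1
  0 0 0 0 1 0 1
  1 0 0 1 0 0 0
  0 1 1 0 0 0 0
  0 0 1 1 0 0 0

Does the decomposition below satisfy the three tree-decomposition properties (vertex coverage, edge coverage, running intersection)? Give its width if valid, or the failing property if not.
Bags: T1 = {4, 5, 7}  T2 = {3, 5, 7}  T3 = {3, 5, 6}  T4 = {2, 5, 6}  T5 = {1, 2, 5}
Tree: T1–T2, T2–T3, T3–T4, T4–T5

Every vertex of G appears in some bag (union = {1, 2, 3, 4, 5, 6, 7}); every edge is covered by a bag; and for each vertex v the set of bags containing v is connected in the bag tree. The decomposition is therefore valid. The largest bag has 3 vertices, so the width is 2.

Yes; width 2.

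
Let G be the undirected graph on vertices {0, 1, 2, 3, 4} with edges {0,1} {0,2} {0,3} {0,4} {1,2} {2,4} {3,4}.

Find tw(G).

A width-2 tree decomposition is:
Bags: B1 = {0, 2, 4}  B2 = {0, 1, 2}  B3 = {0, 3, 4}
Tree: B1–B2, B1–B3
The largest bag has 3 vertices, giving width 2; this decomposition certifies tw(G) ≤ 2. Conversely, {0, 1, 2} is a clique of size 3, and the vertices of any clique must share a bag in every tree decomposition; so some bag has ≥ 3 vertices and tw(G) ≥ 2. The upper and lower bounds meet at 2, so that is the treewidth.

2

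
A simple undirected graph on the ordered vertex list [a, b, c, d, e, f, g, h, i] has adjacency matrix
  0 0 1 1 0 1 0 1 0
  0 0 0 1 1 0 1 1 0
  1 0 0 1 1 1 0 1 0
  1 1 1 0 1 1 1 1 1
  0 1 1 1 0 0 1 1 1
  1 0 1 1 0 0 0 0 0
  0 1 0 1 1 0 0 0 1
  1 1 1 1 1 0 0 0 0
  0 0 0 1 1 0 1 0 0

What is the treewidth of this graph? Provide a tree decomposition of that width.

Treewidth 3.
One optimal decomposition is:
Bags: B1 = {b, d, e, h}  B2 = {b, d, e, g}  B3 = {c, d, e, h}  B4 = {d, e, g, i}  B5 = {a, c, d, h}  B6 = {a, c, d, f}
Tree: B1–B2, B1–B3, B2–B4, B3–B5, B5–B6

Each bag holds 4 vertices, so the decomposition has width 3, which upper-bounds the treewidth. For the lower bound, the 4 vertices {a, c, d, h} are pairwise adjacent, and any tree decomposition puts a clique entirely inside one bag — forcing width ≥ 3. Hence tw(G) = 3 exactly.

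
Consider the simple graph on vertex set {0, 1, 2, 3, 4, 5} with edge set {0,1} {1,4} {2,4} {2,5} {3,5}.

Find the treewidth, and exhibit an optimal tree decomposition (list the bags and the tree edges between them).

Treewidth 1.
One optimal decomposition is:
Bags: B1 = {0, 1}  B2 = {1, 4}  B3 = {2, 4}  B4 = {2, 5}  B5 = {3, 5}
Tree: B1–B2, B2–B3, B3–B4, B4–B5

Each bag holds 2 vertices, so the decomposition has width 1, which upper-bounds the treewidth. G has an edge, so its treewidth is at least 1. Therefore the treewidth is 1.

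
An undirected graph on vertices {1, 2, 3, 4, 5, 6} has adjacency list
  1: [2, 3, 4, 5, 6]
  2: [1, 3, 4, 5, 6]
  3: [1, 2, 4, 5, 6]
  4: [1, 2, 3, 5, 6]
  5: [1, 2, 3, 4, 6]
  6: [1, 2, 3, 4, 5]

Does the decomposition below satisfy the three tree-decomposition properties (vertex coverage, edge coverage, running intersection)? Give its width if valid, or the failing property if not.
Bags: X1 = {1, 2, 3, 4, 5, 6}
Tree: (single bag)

Yes; width 5.

Every vertex of G appears in some bag (union = {1, 2, 3, 4, 5, 6}); every edge is covered by a bag; and for each vertex v the set of bags containing v is connected in the bag tree. The decomposition is therefore valid. The largest bag has 6 vertices, so the width is 5.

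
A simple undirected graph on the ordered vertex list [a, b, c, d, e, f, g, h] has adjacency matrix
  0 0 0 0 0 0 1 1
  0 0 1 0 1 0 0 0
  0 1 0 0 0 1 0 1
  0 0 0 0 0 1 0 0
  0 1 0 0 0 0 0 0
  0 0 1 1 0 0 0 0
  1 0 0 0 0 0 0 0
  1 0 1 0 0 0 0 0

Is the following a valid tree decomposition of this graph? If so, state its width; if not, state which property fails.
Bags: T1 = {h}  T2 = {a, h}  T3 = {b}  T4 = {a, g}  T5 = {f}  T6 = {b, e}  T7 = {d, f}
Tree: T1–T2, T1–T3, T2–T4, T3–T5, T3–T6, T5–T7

A tree decomposition must satisfy three properties: every vertex lies in some bag; for every edge, both endpoints lie together in some bag; and for every vertex, the bags containing it form a connected subtree. Here vertex c appears in no bag, so the decomposition is invalid.

No — vertex c appears in no bag.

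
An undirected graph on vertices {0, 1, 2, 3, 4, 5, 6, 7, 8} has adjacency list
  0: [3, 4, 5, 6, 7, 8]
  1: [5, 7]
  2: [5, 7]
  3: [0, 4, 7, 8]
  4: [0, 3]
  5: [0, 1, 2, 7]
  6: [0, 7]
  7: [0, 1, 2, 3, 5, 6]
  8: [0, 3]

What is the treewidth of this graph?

2

A width-2 tree decomposition is:
Bags: B1 = {0, 3, 8}  B2 = {0, 3, 7}  B3 = {0, 5, 7}  B4 = {0, 3, 4}  B5 = {0, 6, 7}  B6 = {1, 5, 7}  B7 = {2, 5, 7}
Tree: B1–B2, B2–B3, B2–B4, B2–B5, B3–B6, B3–B7
The largest bag has 3 vertices, giving width 2; this decomposition certifies tw(G) ≤ 2. Conversely, {0, 3, 8} is a clique of size 3, and the vertices of any clique must share a bag in every tree decomposition; so some bag has ≥ 3 vertices and tw(G) ≥ 2. Therefore the treewidth is 2.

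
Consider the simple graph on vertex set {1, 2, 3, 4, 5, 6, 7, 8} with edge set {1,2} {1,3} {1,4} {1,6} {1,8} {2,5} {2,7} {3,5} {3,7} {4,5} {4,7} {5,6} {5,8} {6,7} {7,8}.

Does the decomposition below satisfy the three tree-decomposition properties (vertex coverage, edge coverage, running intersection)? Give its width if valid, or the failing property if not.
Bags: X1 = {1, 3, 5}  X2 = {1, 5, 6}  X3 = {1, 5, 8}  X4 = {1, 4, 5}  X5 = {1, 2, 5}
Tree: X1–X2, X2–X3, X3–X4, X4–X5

A tree decomposition must satisfy three properties: every vertex lies in some bag; for every edge, both endpoints lie together in some bag; and for every vertex, the bags containing it form a connected subtree. Here vertex 7 appears in no bag, so the decomposition is invalid.

No — vertex 7 appears in no bag.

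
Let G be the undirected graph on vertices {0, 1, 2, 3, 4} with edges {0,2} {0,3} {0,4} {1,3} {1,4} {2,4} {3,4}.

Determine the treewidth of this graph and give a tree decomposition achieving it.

Treewidth 2.
One such decomposition:
Bags: B1 = {0, 3, 4}  B2 = {0, 2, 4}  B3 = {1, 3, 4}
Tree: B1–B2, B1–B3

The largest bag has 3 vertices, giving width 2; this decomposition certifies tw(G) ≤ 2. On the other hand G contains the 3-clique {0, 2, 4}. A clique must lie in a single bag of any decomposition, so no decomposition can have width below 2. The upper and lower bounds meet at 2, so that is the treewidth.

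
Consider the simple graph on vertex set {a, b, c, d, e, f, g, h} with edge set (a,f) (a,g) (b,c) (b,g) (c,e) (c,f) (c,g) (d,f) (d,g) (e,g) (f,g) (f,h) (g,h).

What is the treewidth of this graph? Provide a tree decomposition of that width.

Treewidth 2.
One such decomposition:
Bags: B1 = {c, e, g}  B2 = {c, f, g}  B3 = {f, g, h}  B4 = {d, f, g}  B5 = {b, c, g}  B6 = {a, f, g}
Tree: B1–B2, B2–B3, B3–B4, B1–B5, B3–B6

Each bag holds 3 vertices, so the decomposition has width 2, which upper-bounds the treewidth. For the lower bound, the 3 vertices {c, e, g} are pairwise adjacent, and any tree decomposition puts a clique entirely inside one bag — forcing width ≥ 2. Therefore the treewidth is 2.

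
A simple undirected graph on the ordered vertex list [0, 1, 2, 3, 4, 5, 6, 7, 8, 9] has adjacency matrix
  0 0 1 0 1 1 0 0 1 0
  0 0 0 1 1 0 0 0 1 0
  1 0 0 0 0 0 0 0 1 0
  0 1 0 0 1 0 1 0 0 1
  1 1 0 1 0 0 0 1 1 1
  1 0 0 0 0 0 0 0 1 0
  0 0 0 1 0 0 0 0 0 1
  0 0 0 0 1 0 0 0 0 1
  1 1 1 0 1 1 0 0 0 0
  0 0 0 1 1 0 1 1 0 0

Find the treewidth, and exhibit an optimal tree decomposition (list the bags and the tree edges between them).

Treewidth 2.
One optimal decomposition is:
Bags: B1 = {1, 4, 8}  B2 = {1, 3, 4}  B3 = {0, 4, 8}  B4 = {0, 5, 8}  B5 = {3, 4, 9}  B6 = {0, 2, 8}  B7 = {4, 7, 9}  B8 = {3, 6, 9}
Tree: B1–B2, B1–B3, B3–B4, B2–B5, B4–B6, B5–B7, B5–B8

Each bag holds 3 vertices, so the decomposition has width 2, which upper-bounds the treewidth. For the lower bound, the 3 vertices {0, 2, 8} are pairwise adjacent, and any tree decomposition puts a clique entirely inside one bag — forcing width ≥ 2. Therefore the treewidth is 2.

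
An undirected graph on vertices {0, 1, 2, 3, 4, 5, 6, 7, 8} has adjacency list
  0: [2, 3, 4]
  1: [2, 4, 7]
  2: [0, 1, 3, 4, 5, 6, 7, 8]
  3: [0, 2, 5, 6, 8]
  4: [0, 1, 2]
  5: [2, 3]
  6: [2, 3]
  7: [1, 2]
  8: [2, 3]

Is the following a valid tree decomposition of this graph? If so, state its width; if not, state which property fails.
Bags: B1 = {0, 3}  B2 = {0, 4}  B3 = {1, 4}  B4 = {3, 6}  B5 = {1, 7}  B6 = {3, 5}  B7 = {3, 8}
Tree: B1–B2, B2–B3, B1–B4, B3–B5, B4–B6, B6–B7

A tree decomposition must satisfy three properties: every vertex lies in some bag; for every edge, both endpoints lie together in some bag; and for every vertex, the bags containing it form a connected subtree. Here vertex 2 appears in no bag, so the decomposition is invalid.

No — vertex 2 appears in no bag.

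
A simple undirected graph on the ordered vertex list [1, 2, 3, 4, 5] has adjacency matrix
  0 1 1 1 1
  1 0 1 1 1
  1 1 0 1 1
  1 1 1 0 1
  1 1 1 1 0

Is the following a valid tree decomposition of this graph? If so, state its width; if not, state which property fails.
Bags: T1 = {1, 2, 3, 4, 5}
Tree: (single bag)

Vertex coverage: the bags together contain {1, 2, 3, 4, 5}, the full vertex set. Edge coverage: each edge of G has both endpoints in at least one bag. Running intersection: for every vertex, the bags containing it form a connected subtree. All three properties hold, so this is a valid tree decomposition of width max|bag| − 1 = 4, and hence tw(G) ≤ 4.

Yes; width 4.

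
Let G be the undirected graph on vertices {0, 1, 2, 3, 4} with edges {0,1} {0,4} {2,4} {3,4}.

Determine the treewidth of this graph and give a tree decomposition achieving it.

Treewidth 1.
One optimal decomposition is:
Bags: B1 = {0, 4}  B2 = {3, 4}  B3 = {2, 4}  B4 = {0, 1}
Tree: B1–B2, B2–B3, B1–B4

Each bag holds 2 vertices, so the decomposition has width 1, which upper-bounds the treewidth. Since G has at least one edge (e.g. 0–4), it is not an edgeless graph, so tw(G) ≥ 1. Therefore the treewidth is 1.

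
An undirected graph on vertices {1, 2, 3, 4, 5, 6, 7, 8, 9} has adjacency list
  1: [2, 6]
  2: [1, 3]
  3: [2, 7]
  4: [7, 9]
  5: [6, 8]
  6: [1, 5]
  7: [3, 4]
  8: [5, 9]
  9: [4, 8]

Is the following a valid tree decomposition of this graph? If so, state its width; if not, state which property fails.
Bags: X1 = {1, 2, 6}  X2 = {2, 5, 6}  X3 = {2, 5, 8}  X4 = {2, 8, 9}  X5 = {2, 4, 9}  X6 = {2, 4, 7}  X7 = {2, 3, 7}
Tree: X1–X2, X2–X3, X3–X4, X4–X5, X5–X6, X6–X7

Every vertex of G appears in some bag (union = {1, 2, 3, 4, 5, 6, 7, 8, 9}); every edge is covered by a bag; and for each vertex v the set of bags containing v is connected in the bag tree. The decomposition is therefore valid. The largest bag has 3 vertices, so the width is 2.

Yes; width 2.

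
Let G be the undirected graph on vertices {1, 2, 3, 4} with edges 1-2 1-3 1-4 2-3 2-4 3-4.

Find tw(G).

A width-3 tree decomposition is:
Bags: B1 = {1, 2, 3, 4}
Tree: (single bag)
With just one bag of size 4, the width is 4 − 1 = 3, so tw(G) ≤ 3. Conversely, {1, 2, 3, 4} is a clique of size 4, and the vertices of any clique must share a bag in every tree decomposition; so some bag has ≥ 4 vertices and tw(G) ≥ 3. Therefore the treewidth is 3.

3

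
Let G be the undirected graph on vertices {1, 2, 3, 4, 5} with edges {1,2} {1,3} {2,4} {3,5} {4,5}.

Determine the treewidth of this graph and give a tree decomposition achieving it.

Every bag has size at most 3, so the width is 3 − 1 = 2 and tw(G) ≤ 2. For the lower bound, G contains the cycle 3–1–2–4–5–3, so G is not a forest; only forests have treewidth ≤ 1, hence tw(G) ≥ 2. The upper and lower bounds meet at 2, so that is the treewidth.

Treewidth 2.
One such decomposition:
Bags: B1 = {1, 2, 3}  B2 = {2, 3, 4}  B3 = {3, 4, 5}
Tree: B1–B2, B2–B3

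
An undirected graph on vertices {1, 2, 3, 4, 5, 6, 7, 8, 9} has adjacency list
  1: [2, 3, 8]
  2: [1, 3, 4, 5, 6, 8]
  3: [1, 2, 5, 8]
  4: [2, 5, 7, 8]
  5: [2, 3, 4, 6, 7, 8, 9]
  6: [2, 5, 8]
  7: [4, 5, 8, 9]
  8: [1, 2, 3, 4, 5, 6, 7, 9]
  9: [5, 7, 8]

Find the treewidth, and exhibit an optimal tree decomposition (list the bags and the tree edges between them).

Every bag has size at most 4, so the width is 4 − 1 = 3 and tw(G) ≤ 3. Conversely, {1, 2, 3, 8} is a clique of size 4, and the vertices of any clique must share a bag in every tree decomposition; so some bag has ≥ 4 vertices and tw(G) ≥ 3. The upper and lower bounds meet at 3, so that is the treewidth.

Treewidth 3.
Bags: B1 = {2, 3, 5, 8}  B2 = {1, 2, 3, 8}  B3 = {2, 4, 5, 8}  B4 = {4, 5, 7, 8}  B5 = {5, 7, 8, 9}  B6 = {2, 5, 6, 8}
Tree: B1–B2, B1–B3, B3–B4, B4–B5, B1–B6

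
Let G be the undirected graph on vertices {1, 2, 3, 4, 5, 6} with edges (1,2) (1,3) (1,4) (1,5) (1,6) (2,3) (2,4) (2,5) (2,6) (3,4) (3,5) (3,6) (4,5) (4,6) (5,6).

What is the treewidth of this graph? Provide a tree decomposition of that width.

With just one bag of size 6, the width is 6 − 1 = 5, so tw(G) ≤ 5. On the other hand G contains the 6-clique {1, 2, 3, 4, 5, 6}. A clique must lie in a single bag of any decomposition, so no decomposition can have width below 5. Combining the bounds, tw(G) = 5.

Treewidth 5.
One such decomposition:
Bags: B1 = {1, 2, 3, 4, 5, 6}
Tree: (single bag)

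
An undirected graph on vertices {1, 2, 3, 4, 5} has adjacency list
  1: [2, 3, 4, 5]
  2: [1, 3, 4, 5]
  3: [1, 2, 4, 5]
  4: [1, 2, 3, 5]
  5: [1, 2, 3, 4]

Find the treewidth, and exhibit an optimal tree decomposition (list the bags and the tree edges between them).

A single bag containing all 5 vertices is trivially a valid decomposition of width 4. On the other hand G contains the 5-clique {1, 2, 3, 4, 5}. A clique must lie in a single bag of any decomposition, so no decomposition can have width below 4. The upper and lower bounds meet at 4, so that is the treewidth.

Treewidth 4.
One such decomposition:
Bags: B1 = {1, 2, 3, 4, 5}
Tree: (single bag)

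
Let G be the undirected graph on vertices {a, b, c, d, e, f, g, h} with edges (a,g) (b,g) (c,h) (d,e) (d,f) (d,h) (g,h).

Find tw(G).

A width-1 tree decomposition is:
Bags: B1 = {b, g}  B2 = {a, g}  B3 = {g, h}  B4 = {d, h}  B5 = {c, h}  B6 = {d, f}  B7 = {d, e}
Tree: B1–B2, B2–B3, B3–B4, B3–B5, B4–B6, B6–B7
Every bag has size at most 2, so the width is 2 − 1 = 1 and tw(G) ≤ 1. G has an edge, so its treewidth is at least 1. Hence tw(G) = 1 exactly.

1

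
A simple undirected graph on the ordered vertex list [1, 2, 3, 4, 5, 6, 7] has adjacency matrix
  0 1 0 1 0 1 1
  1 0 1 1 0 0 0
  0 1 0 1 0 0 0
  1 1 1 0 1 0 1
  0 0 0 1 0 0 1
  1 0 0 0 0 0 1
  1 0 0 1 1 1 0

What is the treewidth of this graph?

2

A width-2 tree decomposition is:
Bags: B1 = {1, 4, 7}  B2 = {1, 2, 4}  B3 = {4, 5, 7}  B4 = {1, 6, 7}  B5 = {2, 3, 4}
Tree: B1–B2, B1–B3, B1–B4, B2–B5
The largest bag has 3 vertices, giving width 2; this decomposition certifies tw(G) ≤ 2. Conversely, {1, 2, 4} is a clique of size 3, and the vertices of any clique must share a bag in every tree decomposition; so some bag has ≥ 3 vertices and tw(G) ≥ 2. The upper and lower bounds meet at 2, so that is the treewidth.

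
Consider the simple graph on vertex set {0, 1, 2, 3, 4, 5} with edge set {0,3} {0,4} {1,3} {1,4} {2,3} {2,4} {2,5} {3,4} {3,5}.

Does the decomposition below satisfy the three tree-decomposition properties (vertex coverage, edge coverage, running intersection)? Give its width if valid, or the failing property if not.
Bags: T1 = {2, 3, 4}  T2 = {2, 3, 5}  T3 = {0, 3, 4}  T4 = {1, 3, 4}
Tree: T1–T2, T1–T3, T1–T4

Yes; width 2.

Every vertex of G appears in some bag (union = {0, 1, 2, 3, 4, 5}); every edge is covered by a bag; and for each vertex v the set of bags containing v is connected in the bag tree. The decomposition is therefore valid. The largest bag has 3 vertices, so the width is 2.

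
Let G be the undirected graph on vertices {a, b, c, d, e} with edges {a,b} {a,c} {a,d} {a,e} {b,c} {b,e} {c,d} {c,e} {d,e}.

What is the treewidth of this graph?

A width-3 tree decomposition is:
Bags: B1 = {a, c, d, e}  B2 = {a, b, c, e}
Tree: B1–B2
Each bag holds 4 vertices, so the decomposition has width 3, which upper-bounds the treewidth. Conversely, {a, c, d, e} is a clique of size 4, and the vertices of any clique must share a bag in every tree decomposition; so some bag has ≥ 4 vertices and tw(G) ≥ 3. Combining the bounds, tw(G) = 3.

3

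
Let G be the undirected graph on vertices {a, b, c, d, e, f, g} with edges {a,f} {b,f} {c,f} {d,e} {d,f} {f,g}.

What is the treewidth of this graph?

A width-1 tree decomposition is:
Bags: B1 = {d, f}  B2 = {c, f}  B3 = {f, g}  B4 = {d, e}  B5 = {a, f}  B6 = {b, f}
Tree: B1–B2, B2–B3, B1–B4, B1–B5, B2–B6
The largest bag has 2 vertices, giving width 1; this decomposition certifies tw(G) ≤ 1. Any graph with an edge has treewidth ≥ 1, and G has the edge d–f. Hence tw(G) = 1 exactly.

1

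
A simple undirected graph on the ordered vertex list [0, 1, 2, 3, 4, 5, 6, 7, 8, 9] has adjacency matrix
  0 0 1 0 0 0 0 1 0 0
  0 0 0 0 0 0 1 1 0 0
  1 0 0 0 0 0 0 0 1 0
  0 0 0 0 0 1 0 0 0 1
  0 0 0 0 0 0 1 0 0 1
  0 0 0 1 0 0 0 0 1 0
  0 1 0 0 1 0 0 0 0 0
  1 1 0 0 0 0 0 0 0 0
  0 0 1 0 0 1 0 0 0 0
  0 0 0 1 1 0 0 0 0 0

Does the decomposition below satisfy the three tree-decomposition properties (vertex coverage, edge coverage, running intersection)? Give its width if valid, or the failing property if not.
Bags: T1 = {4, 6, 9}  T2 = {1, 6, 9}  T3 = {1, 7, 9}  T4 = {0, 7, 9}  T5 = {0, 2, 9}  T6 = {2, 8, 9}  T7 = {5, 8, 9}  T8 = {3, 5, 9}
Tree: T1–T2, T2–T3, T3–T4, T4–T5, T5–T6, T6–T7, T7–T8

Vertex coverage: the bags together contain {0, 1, 2, 3, 4, 5, 6, 7, 8, 9}, the full vertex set. Edge coverage: each edge of G has both endpoints in at least one bag. Running intersection: for every vertex, the bags containing it form a connected subtree. All three properties hold, so this is a valid tree decomposition of width max|bag| − 1 = 2, and hence tw(G) ≤ 2.

Yes; width 2.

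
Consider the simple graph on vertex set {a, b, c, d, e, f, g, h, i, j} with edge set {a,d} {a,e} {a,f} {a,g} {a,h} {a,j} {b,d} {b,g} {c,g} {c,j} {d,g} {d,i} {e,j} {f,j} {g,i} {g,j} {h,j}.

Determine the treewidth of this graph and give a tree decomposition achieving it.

Treewidth 2.
Bags: B1 = {a, d, g}  B2 = {a, g, j}  B3 = {a, f, j}  B4 = {a, e, j}  B5 = {c, g, j}  B6 = {b, d, g}  B7 = {a, h, j}  B8 = {d, g, i}
Tree: B1–B2, B2–B3, B2–B4, B2–B5, B1–B6, B2–B7, B1–B8

Each bag holds 3 vertices, so the decomposition has width 2, which upper-bounds the treewidth. For the lower bound, the 3 vertices {a, d, g} are pairwise adjacent, and any tree decomposition puts a clique entirely inside one bag — forcing width ≥ 2. Combining the bounds, tw(G) = 2.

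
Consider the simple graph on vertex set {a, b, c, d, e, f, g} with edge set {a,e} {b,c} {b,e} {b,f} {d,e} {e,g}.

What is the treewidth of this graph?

A width-1 tree decomposition is:
Bags: B1 = {b, e}  B2 = {e, g}  B3 = {d, e}  B4 = {b, c}  B5 = {a, e}  B6 = {b, f}
Tree: B1–B2, B1–B3, B1–B4, B1–B5, B4–B6
Every bag has size at most 2, so the width is 2 − 1 = 1 and tw(G) ≤ 1. Since G has at least one edge (e.g. e–b), it is not an edgeless graph, so tw(G) ≥ 1. Therefore the treewidth is 1.

1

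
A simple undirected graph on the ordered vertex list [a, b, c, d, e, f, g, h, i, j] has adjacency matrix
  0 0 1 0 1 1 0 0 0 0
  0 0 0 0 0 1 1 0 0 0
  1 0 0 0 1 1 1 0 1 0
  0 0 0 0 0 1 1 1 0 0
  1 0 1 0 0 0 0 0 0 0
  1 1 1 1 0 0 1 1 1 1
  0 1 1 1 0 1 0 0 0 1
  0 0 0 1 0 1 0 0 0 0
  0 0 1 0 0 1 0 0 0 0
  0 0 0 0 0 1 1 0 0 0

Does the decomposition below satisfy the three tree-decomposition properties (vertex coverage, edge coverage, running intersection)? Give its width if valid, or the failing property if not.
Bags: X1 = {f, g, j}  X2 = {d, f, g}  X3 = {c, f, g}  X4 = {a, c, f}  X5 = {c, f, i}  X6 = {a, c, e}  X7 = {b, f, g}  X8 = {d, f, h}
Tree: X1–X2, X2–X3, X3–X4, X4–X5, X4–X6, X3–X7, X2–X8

Yes; width 2.

Checking the three conditions: (i) the bags cover all of {a, b, c, d, e, f, g, h, i, j}; (ii) for each edge, some bag contains both endpoints; (iii) the bags containing any fixed vertex form a subtree. All hold, so the decomposition is valid with width 3 − 1 = 2.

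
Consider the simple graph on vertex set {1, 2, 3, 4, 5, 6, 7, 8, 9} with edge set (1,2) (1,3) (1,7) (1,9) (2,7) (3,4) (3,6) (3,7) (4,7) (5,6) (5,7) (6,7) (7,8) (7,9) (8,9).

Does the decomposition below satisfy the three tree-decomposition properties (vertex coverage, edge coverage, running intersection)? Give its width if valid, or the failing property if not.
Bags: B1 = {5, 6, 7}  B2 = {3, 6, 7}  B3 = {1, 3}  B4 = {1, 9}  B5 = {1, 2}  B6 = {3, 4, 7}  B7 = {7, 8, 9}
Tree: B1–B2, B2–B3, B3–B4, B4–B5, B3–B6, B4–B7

A tree decomposition must satisfy three properties: every vertex lies in some bag; for every edge, both endpoints lie together in some bag; and for every vertex, the bags containing it form a connected subtree. Here edge (7,1) lies in no bag, so the decomposition is invalid.

No — edge (7,1) lies in no bag.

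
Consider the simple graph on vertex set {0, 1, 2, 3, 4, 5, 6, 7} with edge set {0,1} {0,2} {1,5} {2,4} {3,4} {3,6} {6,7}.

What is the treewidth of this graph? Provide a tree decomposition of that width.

Every bag has size at most 2, so the width is 2 − 1 = 1 and tw(G) ≤ 1. G has an edge, so its treewidth is at least 1. Hence tw(G) = 1 exactly.

Treewidth 1.
One optimal decomposition is:
Bags: B1 = {6, 7}  B2 = {3, 6}  B3 = {3, 4}  B4 = {2, 4}  B5 = {0, 2}  B6 = {0, 1}  B7 = {1, 5}
Tree: B1–B2, B2–B3, B3–B4, B4–B5, B5–B6, B6–B7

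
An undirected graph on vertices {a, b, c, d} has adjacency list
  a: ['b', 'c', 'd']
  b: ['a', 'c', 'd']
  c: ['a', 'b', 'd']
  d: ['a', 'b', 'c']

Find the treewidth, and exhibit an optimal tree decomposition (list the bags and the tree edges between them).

A single bag containing all 4 vertices is trivially a valid decomposition of width 3. On the other hand G contains the 4-clique {a, b, c, d}. A clique must lie in a single bag of any decomposition, so no decomposition can have width below 3. Combining the bounds, tw(G) = 3.

Treewidth 3.
One optimal decomposition is:
Bags: B1 = {a, b, c, d}
Tree: (single bag)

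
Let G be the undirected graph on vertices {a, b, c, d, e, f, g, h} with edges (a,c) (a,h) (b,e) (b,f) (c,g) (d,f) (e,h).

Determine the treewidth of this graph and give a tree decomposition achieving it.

Every bag has size at most 2, so the width is 2 − 1 = 1 and tw(G) ≤ 1. G has an edge, so its treewidth is at least 1. The upper and lower bounds meet at 1, so that is the treewidth.

Treewidth 1.
Bags: B1 = {d, f}  B2 = {b, f}  B3 = {b, e}  B4 = {e, h}  B5 = {a, h}  B6 = {a, c}  B7 = {c, g}
Tree: B1–B2, B2–B3, B3–B4, B4–B5, B5–B6, B6–B7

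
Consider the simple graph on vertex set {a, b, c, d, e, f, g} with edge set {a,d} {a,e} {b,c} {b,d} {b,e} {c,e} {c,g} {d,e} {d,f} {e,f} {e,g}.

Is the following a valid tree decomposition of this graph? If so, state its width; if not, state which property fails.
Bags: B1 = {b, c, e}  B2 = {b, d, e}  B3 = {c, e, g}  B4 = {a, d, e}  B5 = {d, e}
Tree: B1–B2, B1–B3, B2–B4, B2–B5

No — vertex f appears in no bag.

A tree decomposition must satisfy three properties: every vertex lies in some bag; for every edge, both endpoints lie together in some bag; and for every vertex, the bags containing it form a connected subtree. Here vertex f appears in no bag, so the decomposition is invalid.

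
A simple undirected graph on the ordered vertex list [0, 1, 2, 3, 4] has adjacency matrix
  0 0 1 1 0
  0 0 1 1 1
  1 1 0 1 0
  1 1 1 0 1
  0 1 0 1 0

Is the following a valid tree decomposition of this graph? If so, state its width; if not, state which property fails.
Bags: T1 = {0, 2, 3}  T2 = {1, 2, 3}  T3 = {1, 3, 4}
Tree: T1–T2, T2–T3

Vertex coverage: the bags together contain {0, 1, 2, 3, 4}, the full vertex set. Edge coverage: each edge of G has both endpoints in at least one bag. Running intersection: for every vertex, the bags containing it form a connected subtree. All three properties hold, so this is a valid tree decomposition of width max|bag| − 1 = 2, and hence tw(G) ≤ 2.

Yes; width 2.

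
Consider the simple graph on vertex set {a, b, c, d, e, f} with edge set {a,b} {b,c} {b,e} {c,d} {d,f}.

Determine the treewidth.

1

A width-1 tree decomposition is:
Bags: B1 = {a, b}  B2 = {b, c}  B3 = {c, d}  B4 = {d, f}  B5 = {b, e}
Tree: B1–B2, B2–B3, B3–B4, B1–B5
The largest bag has 2 vertices, giving width 1; this decomposition certifies tw(G) ≤ 1. Any graph with an edge has treewidth ≥ 1, and G has the edge b–a. Combining the bounds, tw(G) = 1.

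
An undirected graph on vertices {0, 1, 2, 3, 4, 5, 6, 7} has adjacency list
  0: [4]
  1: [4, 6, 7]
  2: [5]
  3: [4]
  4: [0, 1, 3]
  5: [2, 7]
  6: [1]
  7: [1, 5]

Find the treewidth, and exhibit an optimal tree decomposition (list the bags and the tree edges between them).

Treewidth 1.
One optimal decomposition is:
Bags: B1 = {1, 7}  B2 = {1, 4}  B3 = {5, 7}  B4 = {0, 4}  B5 = {2, 5}  B6 = {3, 4}  B7 = {1, 6}
Tree: B1–B2, B1–B3, B2–B4, B3–B5, B4–B6, B1–B7

Every bag has size at most 2, so the width is 2 − 1 = 1 and tw(G) ≤ 1. Since G has at least one edge (e.g. 7–1), it is not an edgeless graph, so tw(G) ≥ 1. Hence tw(G) = 1 exactly.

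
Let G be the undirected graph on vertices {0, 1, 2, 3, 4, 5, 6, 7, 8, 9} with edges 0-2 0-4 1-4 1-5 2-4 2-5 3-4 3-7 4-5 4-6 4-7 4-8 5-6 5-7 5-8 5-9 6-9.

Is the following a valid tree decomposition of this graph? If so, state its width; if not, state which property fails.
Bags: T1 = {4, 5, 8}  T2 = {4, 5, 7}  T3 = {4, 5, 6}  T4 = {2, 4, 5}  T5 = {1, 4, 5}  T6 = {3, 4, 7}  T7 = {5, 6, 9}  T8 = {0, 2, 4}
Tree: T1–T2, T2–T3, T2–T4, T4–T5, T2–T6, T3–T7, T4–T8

Yes; width 2.

Every vertex of G appears in some bag (union = {0, 1, 2, 3, 4, 5, 6, 7, 8, 9}); every edge is covered by a bag; and for each vertex v the set of bags containing v is connected in the bag tree. The decomposition is therefore valid. The largest bag has 3 vertices, so the width is 2.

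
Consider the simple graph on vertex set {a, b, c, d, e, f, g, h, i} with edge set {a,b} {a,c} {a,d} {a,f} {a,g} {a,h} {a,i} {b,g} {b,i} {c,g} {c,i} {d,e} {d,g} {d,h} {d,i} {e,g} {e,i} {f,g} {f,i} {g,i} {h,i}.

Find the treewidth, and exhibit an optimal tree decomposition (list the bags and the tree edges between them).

Every bag has size at most 4, so the width is 4 − 1 = 3 and tw(G) ≤ 3. On the other hand G contains the 4-clique {d, e, g, i}. A clique must lie in a single bag of any decomposition, so no decomposition can have width below 3. Therefore the treewidth is 3.

Treewidth 3.
One optimal decomposition is:
Bags: B1 = {a, d, g, i}  B2 = {d, e, g, i}  B3 = {a, c, g, i}  B4 = {a, b, g, i}  B5 = {a, f, g, i}  B6 = {a, d, h, i}
Tree: B1–B2, B1–B3, B1–B4, B1–B5, B1–B6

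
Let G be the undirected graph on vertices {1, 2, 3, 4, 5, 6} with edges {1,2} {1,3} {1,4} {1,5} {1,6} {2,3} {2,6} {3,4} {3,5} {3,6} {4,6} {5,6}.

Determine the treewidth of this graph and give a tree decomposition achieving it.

Treewidth 3.
One optimal decomposition is:
Bags: B1 = {1, 3, 5, 6}  B2 = {1, 3, 4, 6}  B3 = {1, 2, 3, 6}
Tree: B1–B2, B1–B3

The largest bag has 4 vertices, giving width 3; this decomposition certifies tw(G) ≤ 3. Conversely, {1, 2, 3, 6} is a clique of size 4, and the vertices of any clique must share a bag in every tree decomposition; so some bag has ≥ 4 vertices and tw(G) ≥ 3. The upper and lower bounds meet at 3, so that is the treewidth.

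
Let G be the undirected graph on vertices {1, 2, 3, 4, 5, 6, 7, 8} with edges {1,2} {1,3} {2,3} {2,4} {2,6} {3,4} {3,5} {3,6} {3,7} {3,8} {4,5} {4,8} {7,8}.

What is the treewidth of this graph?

2

A width-2 tree decomposition is:
Bags: B1 = {3, 4, 8}  B2 = {2, 3, 4}  B3 = {3, 4, 5}  B4 = {3, 7, 8}  B5 = {2, 3, 6}  B6 = {1, 2, 3}
Tree: B1–B2, B2–B3, B1–B4, B2–B5, B5–B6
The largest bag has 3 vertices, giving width 2; this decomposition certifies tw(G) ≤ 2. For the lower bound, the 3 vertices {3, 4, 8} are pairwise adjacent, and any tree decomposition puts a clique entirely inside one bag — forcing width ≥ 2. Therefore the treewidth is 2.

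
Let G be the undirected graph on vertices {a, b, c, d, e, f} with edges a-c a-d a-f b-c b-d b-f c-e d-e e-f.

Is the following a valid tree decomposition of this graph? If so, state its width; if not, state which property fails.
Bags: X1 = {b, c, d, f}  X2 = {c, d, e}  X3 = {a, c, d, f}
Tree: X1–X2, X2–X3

No — edge (f,e) lies in no bag.

A tree decomposition must satisfy three properties: every vertex lies in some bag; for every edge, both endpoints lie together in some bag; and for every vertex, the bags containing it form a connected subtree. Here edge (f,e) lies in no bag, so the decomposition is invalid.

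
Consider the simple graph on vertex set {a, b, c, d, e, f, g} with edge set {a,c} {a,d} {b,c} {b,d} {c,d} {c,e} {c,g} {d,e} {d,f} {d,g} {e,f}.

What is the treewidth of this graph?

A width-2 tree decomposition is:
Bags: B1 = {d, e, f}  B2 = {c, d, e}  B3 = {b, c, d}  B4 = {a, c, d}  B5 = {c, d, g}
Tree: B1–B2, B2–B3, B2–B4, B2–B5
The largest bag has 3 vertices, giving width 2; this decomposition certifies tw(G) ≤ 2. On the other hand G contains the 3-clique {c, d, g}. A clique must lie in a single bag of any decomposition, so no decomposition can have width below 2. The upper and lower bounds meet at 2, so that is the treewidth.

2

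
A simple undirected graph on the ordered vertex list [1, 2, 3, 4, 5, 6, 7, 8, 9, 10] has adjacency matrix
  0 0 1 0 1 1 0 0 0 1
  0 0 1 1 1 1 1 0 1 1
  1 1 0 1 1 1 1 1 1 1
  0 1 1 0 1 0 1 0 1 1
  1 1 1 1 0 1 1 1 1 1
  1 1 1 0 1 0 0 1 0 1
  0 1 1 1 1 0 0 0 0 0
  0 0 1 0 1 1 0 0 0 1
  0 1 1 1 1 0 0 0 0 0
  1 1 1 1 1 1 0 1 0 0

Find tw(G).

A width-4 tree decomposition is:
Bags: B1 = {2, 3, 4, 5, 10}  B2 = {2, 3, 4, 5, 7}  B3 = {2, 3, 5, 6, 10}  B4 = {1, 3, 5, 6, 10}  B5 = {2, 3, 4, 5, 9}  B6 = {3, 5, 6, 8, 10}
Tree: B1–B2, B1–B3, B3–B4, B1–B5, B4–B6
The largest bag has 5 vertices, giving width 4; this decomposition certifies tw(G) ≤ 4. Conversely, {3, 5, 6, 8, 10} is a clique of size 5, and the vertices of any clique must share a bag in every tree decomposition; so some bag has ≥ 5 vertices and tw(G) ≥ 4. Hence tw(G) = 4 exactly.

4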